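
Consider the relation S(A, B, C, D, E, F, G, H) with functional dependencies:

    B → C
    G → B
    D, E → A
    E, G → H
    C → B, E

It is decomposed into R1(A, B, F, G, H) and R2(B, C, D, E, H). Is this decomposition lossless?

Common attributes: R1 ∩ R2 = {B, H}.
Closure of {B, H}: B → C applies, adding C; C → B, E applies, adding E. So (B, H)⁺ = {B, C, E, H}.
The closure contains neither all of R1 = {A, B, F, G, H} nor all of R2 = {B, C, D, E, H}, so the common attributes are not a superkey of either fragment. The join is lossy.

No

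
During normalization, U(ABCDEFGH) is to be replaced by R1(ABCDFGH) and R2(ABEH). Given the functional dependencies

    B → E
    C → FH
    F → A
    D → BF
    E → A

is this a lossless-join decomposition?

Common attributes: R1 ∩ R2 = {ABH}.
Closure of {ABH}: B → E applies, adding E. So (ABH)⁺ = {ABEH}.
This closure contains every attribute of R2, so R1 ∩ R2 → R2. The join is lossless.

Yes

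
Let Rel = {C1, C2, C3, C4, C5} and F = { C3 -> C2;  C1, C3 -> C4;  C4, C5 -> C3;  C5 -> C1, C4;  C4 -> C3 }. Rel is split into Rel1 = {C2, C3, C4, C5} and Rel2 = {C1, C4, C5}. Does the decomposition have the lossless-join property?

Common attributes: Rel1 ∩ Rel2 = {C4, C5}.
Closure of {C4, C5}: C4, C5 → C3 applies, adding C3; C5 → C1, C4 applies, adding C1; C3 → C2 applies, adding C2. So (C4, C5)⁺ = {C1, C2, C3, C4, C5}.
This closure contains every attribute of Rel1, so Rel1 ∩ Rel2 → Rel1. The join is lossless.

Yes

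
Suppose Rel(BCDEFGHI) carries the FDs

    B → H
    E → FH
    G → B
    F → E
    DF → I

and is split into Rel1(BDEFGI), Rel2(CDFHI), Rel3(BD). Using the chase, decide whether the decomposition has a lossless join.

Chase test. Columns are BCDEFGHI; row i has aⱼ where attribute j ∈ Reli, else bᵢⱼ.
Initial tableau (one row per fragment):
  row 1: a1 b12 a3 a4 a5 a6 b17 a8
  row 2: b21 a2 a3 b24 a5 b26 a7 a8
  row 3: a1 b32 a3 b34 b35 b36 b37 b38
Rows 1 and 3 agree on B; apply B→H and equate their H entries.
Rows 1 and 2 agree on F; apply F→E and equate their E entries.
Rows 1 and 2 agree on E; apply E→FH and equate their FH entries.
No row becomes fully distinguished — the join is lossy.

No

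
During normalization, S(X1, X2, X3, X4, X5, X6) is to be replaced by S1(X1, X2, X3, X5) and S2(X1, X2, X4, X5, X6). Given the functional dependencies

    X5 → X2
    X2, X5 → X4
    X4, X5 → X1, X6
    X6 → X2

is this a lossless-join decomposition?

Yes

Common attributes: S1 ∩ S2 = {X1, X2, X5}.
Closure of {X1, X2, X5}: X2, X5 → X4 applies, adding X4; X4, X5 → X1, X6 applies, adding X6. So (X1, X2, X5)⁺ = {X1, X2, X4, X5, X6}.
This closure contains every attribute of S2, so S1 ∩ S2 → S2. The join is lossless.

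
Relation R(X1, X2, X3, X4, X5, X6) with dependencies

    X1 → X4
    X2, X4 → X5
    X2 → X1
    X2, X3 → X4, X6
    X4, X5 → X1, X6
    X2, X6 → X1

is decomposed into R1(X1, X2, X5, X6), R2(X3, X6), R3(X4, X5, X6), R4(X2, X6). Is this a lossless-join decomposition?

No

Chase test. Columns are X1, X2, X3, X4, X5, X6; row i has aⱼ where attribute j ∈ Ri, else bᵢⱼ.
Initial tableau (one row per fragment):
  row 1: a1 a2 b13 b14 a5 a6
  row 2: b21 b22 a3 b24 b25 a6
  row 3: b31 b32 b33 a4 a5 a6
  row 4: b41 a2 b43 b44 b45 a6
Rows 1 and 4 agree on X2; apply X2→X1 and equate their X1 entries.
Rows 1 and 4 agree on X1; apply X1→X4 and equate their X4 entries.
Rows 1 and 4 agree on X2, X4; apply X2, X4→X5 and equate their X5 entries.
No row becomes fully distinguished — the join is lossy.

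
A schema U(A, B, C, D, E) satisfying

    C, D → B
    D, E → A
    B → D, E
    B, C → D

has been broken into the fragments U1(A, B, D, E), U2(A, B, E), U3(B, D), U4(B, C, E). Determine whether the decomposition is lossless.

Yes

Chase test. Columns are A, B, C, D, E; row i has aⱼ where attribute j ∈ Ui, else bᵢⱼ.
Initial tableau (one row per fragment):
  row 1: a1 a2 b13 a4 a5
  row 2: a1 a2 b23 b24 a5
  row 3: b31 a2 b33 a4 b35
  row 4: b41 a2 a3 b44 a5
Rows 1 and 2 agree on B; apply B→D, E and equate their D, E entries.
Rows 1 and 3 agree on B; apply B→D, E and equate their D, E entries.
Rows 1 and 4 agree on B; apply B→D, E and equate their D, E entries.
Rows 1 and 3 agree on D, E; apply D, E→A and equate their A entries.
Rows 1 and 4 agree on D, E; apply D, E→A and equate their A entries.
Row 4 is now all distinguished symbols — the join is lossless.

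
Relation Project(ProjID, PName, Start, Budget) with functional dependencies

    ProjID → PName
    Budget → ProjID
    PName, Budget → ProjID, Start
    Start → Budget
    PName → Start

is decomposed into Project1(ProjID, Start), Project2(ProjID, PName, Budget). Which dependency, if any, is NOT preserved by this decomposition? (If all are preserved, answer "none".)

ProjID → PName lies within Project2.
Budget → ProjID lies within Project2.
PName, Budget → ProjID, Start: restricted closure across fragments reaches ProjID, Start.
Start → Budget: restricted closure across fragments reaches Budget.
PName → Start: restricted closure across fragments reaches Start.
Every dependency is enforceable on the fragments, so the decomposition is dependency-preserving.

none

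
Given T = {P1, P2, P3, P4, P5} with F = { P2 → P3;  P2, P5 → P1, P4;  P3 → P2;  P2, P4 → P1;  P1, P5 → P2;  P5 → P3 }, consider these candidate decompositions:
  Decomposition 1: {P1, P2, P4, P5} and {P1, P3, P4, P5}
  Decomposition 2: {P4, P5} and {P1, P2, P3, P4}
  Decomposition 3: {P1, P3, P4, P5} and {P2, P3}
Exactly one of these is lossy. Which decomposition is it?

Decomposition 2

Decomposition 1: common = {P1, P4, P5}, closure = {P1, P2, P3, P4, P5} → lossless.
Decomposition 2: common = {P4}, closure = {P4} → lossy.
Decomposition 3: common = {P3}, closure = {P2, P3} → lossless.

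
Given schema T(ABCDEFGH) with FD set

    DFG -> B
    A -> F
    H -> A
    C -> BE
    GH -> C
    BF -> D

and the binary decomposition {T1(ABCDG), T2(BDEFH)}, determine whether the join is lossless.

No

Common attributes: T1 ∩ T2 = {BD}.
No dependency enlarges {BD}, so (BD)⁺ = {BD}.
The closure contains neither all of T1 = {ABCDG} nor all of T2 = {BDEFH}, so the common attributes are not a superkey of either fragment. The join is lossy.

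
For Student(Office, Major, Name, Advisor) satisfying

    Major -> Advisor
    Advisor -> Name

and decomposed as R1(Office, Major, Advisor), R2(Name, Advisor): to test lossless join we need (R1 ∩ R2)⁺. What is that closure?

R1 ∩ R2 = {Advisor}.
Advisor → Name applies, adding Name
Closure: {Name, Advisor}.

Name, Advisor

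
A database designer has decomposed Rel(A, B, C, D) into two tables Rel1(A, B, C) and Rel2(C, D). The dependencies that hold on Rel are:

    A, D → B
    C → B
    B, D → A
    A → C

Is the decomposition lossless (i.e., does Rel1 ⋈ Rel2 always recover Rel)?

Common attributes: Rel1 ∩ Rel2 = {C}.
Closure of {C}: C → B applies, adding B. So (C)⁺ = {B, C}.
The closure contains neither all of Rel1 = {A, B, C} nor all of Rel2 = {C, D}, so the common attributes are not a superkey of either fragment. The join is lossy.

No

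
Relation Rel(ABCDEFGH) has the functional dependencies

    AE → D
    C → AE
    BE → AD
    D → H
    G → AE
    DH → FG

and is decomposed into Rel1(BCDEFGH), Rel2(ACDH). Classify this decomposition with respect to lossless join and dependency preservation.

lossless but not dependency-preserving

Lossless test: (CDH)⁺ = {ACDEFGH}, which contains all of one fragment — lossless.
Dependency preservation: the restricted closure of {AE} across the fragments never reaches {D}, so AE → D cannot be enforced without a join — not preserved.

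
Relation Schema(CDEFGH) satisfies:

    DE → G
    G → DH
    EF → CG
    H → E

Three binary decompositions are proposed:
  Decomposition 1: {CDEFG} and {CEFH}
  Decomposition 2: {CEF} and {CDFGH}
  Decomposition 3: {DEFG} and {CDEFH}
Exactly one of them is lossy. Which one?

Decomposition 2

Decomposition 1: common = {CEF}, closure = {CDEFGH} → lossless.
Decomposition 2: common = {CF}, closure = {CF} → lossy.
Decomposition 3: common = {DEF}, closure = {CDEFGH} → lossless.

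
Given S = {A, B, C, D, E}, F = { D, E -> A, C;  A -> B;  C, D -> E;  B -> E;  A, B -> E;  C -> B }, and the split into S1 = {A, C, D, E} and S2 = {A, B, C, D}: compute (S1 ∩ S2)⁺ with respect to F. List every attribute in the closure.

S1 ∩ S2 = {A, C, D}.
A → B applies, adding B
C, D → E applies, adding E
Closure: {A, B, C, D, E}.

A, B, C, D, E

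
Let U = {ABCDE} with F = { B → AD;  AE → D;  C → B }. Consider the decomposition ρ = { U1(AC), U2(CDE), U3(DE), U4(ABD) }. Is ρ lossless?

No

Chase test. Columns are ABCDE; row i has aⱼ where attribute j ∈ Ui, else bᵢⱼ.
Initial tableau (one row per fragment):
  row 1: a1 b12 a3 b14 b15
  row 2: b21 b22 a3 a4 a5
  row 3: b31 b32 b33 a4 a5
  row 4: a1 a2 b43 a4 b45
Rows 1 and 2 agree on C; apply C→B and equate their B entries.
Rows 1 and 2 agree on B; apply B→AD and equate their AD entries.
No row becomes fully distinguished — the join is lossy.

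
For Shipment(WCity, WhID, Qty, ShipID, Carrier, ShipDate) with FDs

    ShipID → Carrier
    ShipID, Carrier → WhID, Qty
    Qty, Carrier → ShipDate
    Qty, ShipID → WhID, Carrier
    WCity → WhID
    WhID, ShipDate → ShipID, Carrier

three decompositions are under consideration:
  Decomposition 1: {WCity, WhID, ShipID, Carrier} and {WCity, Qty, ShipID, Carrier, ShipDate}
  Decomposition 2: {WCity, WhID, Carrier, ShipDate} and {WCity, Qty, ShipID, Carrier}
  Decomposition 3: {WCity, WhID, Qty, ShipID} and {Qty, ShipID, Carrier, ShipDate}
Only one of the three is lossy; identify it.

Decomposition 2

Decomposition 1: common = {WCity, ShipID, Carrier}, closure = {WCity, WhID, Qty, ShipID, Carrier, ShipDate} → lossless.
Decomposition 2: common = {WCity, Carrier}, closure = {WCity, WhID, Carrier} → lossy.
Decomposition 3: common = {Qty, ShipID}, closure = {WhID, Qty, ShipID, Carrier, ShipDate} → lossless.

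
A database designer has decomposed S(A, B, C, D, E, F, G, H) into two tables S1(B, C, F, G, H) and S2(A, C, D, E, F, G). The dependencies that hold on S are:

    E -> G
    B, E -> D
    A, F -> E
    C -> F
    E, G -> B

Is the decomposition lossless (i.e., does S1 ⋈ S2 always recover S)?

Common attributes: S1 ∩ S2 = {C, F, G}.
No dependency enlarges {C, F, G}, so (C, F, G)⁺ = {C, F, G}.
The closure contains neither all of S1 = {B, C, F, G, H} nor all of S2 = {A, C, D, E, F, G}, so the common attributes are not a superkey of either fragment. The join is lossy.

No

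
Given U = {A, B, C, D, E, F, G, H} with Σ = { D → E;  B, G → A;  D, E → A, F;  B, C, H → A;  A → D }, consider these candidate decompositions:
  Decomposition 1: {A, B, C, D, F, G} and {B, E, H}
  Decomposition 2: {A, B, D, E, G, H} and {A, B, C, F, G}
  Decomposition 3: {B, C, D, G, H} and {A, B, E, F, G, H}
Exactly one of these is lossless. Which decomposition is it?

Decomposition 1: common = {B}, closure = {B} → lossy.
Decomposition 2: common = {A, B, G}, closure = {A, B, D, E, F, G} → lossy.
Decomposition 3: common = {B, G, H}, closure = {A, B, D, E, F, G, H} → lossless.

Decomposition 3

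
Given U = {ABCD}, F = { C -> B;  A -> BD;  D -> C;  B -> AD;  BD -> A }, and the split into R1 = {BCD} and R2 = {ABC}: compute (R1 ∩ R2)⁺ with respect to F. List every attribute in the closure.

ABCD

R1 ∩ R2 = {BC}.
B → AD applies, adding AD
Closure: {ABCD}.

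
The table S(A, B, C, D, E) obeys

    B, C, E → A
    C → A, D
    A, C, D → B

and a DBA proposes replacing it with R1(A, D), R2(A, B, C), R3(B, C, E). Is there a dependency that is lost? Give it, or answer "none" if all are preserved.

C → A, D

Check C → A, D: no single fragment contains all of {A, C, D}, and the restricted closure of {C} across the fragments never reaches {A, D}.
B, C, E → A is preserved.
A, C, D → B is preserved.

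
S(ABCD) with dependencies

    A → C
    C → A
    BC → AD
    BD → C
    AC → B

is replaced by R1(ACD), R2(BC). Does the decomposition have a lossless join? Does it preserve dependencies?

Lossless test: (C)⁺ = {ABCD}, which contains all of one fragment — lossless.
Dependency preservation: the restricted closure of {BD} across the fragments never reaches {C}, so BD → C cannot be enforced without a join — not preserved.

lossless but not dependency-preserving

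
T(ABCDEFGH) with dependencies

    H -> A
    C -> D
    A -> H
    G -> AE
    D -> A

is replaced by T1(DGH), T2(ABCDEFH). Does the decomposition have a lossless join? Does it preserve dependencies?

lossy and not dependency-preserving

Lossless test: (DH)⁺ = {ADH}, which is a superkey of neither fragment — lossy.
Dependency preservation: the restricted closure of {G} across the fragments never reaches {AE}, so G → AE cannot be enforced without a join — not preserved.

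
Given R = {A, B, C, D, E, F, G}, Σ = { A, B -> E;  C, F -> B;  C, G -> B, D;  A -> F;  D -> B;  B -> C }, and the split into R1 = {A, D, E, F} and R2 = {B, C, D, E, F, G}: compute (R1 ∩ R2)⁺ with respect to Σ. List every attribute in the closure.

R1 ∩ R2 = {D, E, F}.
D → B applies, adding B
B → C applies, adding C
Closure: {B, C, D, E, F}.

B, C, D, E, F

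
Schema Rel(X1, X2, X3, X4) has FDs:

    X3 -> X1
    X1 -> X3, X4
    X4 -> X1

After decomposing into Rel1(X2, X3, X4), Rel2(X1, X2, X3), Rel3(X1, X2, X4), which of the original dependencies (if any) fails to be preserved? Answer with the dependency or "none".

none

X3 → X1 lies within Rel2.
X1 → X3, X4: restricted closure across fragments reaches X3, X4.
X4 → X1 lies within Rel3.
Every dependency is enforceable on the fragments, so the decomposition is dependency-preserving.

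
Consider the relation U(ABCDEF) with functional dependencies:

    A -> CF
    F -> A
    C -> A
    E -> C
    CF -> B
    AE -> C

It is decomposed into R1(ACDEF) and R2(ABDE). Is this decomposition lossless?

Common attributes: R1 ∩ R2 = {ADE}.
Closure of {ADE}: A → CF applies, adding CF; CF → B applies, adding B. So (ADE)⁺ = {ABCDEF}.
This closure contains every attribute of R1, so R1 ∩ R2 → R1. The join is lossless.

Yes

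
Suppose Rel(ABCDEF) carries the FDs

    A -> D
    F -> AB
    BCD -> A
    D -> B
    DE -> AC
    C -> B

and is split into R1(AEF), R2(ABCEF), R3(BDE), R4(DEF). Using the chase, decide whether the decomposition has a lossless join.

Chase test. Columns are ABCDEF; row i has aⱼ where attribute j ∈ Ri, else bᵢⱼ.
Initial tableau (one row per fragment):
  row 1: a1 b12 b13 b14 a5 a6
  row 2: a1 a2 a3 b24 a5 a6
  row 3: b31 a2 b33 a4 a5 b36
  row 4: b41 b42 b43 a4 a5 a6
Rows 1 and 2 agree on A; apply A→D and equate their D entries.
Rows 1 and 2 agree on F; apply F→AB and equate their AB entries.
Rows 1 and 4 agree on F; apply F→AB and equate their AB entries.
Rows 1 and 2 agree on DE; apply DE→AC and equate their AC entries.
Rows 3 and 4 agree on DE; apply DE→AC and equate their AC entries.
Rows 1 and 3 agree on A; apply A→D and equate their D entries.
Rows 1 and 3 agree on DE; apply DE→AC and equate their AC entries.
Row 1 is now all distinguished symbols — the join is lossless.

Yes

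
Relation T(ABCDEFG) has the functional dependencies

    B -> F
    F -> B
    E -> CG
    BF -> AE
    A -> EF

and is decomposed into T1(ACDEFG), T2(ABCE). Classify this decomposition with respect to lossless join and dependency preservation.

lossless and dependency-preserving

Lossless test: (ACE)⁺ = {ABCEFG}, which contains all of one fragment — lossless.
Dependency preservation: B → F; F → B; BF → AE are not contained in any single fragment, but the restricted closure of each left-hand side across the fragments still reaches the right-hand side; the remaining FDs each lie inside some fragment. All dependencies are preserved.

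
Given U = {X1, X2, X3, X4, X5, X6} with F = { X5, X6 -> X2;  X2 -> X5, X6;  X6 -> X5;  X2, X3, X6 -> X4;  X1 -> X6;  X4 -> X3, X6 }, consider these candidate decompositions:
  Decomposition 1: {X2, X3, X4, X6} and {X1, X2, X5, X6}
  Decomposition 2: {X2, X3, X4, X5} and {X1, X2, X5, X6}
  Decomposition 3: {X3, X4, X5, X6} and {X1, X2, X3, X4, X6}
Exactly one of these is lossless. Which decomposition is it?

Decomposition 3

Decomposition 1: common = {X2, X6}, closure = {X2, X5, X6} → lossy.
Decomposition 2: common = {X2, X5}, closure = {X2, X5, X6} → lossy.
Decomposition 3: common = {X3, X4, X6}, closure = {X2, X3, X4, X5, X6} → lossless.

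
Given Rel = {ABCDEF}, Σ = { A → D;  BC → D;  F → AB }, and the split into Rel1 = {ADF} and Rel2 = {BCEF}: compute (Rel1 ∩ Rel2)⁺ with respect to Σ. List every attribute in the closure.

ABDF

Rel1 ∩ Rel2 = {F}.
F → AB applies, adding AB
A → D applies, adding D
Closure: {ABDF}.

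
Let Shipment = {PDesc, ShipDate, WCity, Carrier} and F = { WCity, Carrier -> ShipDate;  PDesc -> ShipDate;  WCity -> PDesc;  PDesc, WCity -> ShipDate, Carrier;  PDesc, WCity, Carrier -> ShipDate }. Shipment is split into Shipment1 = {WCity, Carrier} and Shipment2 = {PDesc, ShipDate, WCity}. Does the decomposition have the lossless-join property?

Yes

Common attributes: Shipment1 ∩ Shipment2 = {WCity}.
Closure of {WCity}: WCity → PDesc applies, adding PDesc; PDesc, WCity → ShipDate, Carrier applies, adding ShipDate, Carrier. So (WCity)⁺ = {PDesc, ShipDate, WCity, Carrier}.
This closure contains every attribute of Shipment1, so Shipment1 ∩ Shipment2 → Shipment1. The join is lossless.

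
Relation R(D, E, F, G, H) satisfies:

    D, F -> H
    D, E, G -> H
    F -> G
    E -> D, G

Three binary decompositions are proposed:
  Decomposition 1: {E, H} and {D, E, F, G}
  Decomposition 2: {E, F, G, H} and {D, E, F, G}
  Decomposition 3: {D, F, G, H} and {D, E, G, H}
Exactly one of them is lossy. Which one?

Decomposition 3

Decomposition 1: common = {E}, closure = {D, E, G, H} → lossless.
Decomposition 2: common = {E, F, G}, closure = {D, E, F, G, H} → lossless.
Decomposition 3: common = {D, G, H}, closure = {D, G, H} → lossy.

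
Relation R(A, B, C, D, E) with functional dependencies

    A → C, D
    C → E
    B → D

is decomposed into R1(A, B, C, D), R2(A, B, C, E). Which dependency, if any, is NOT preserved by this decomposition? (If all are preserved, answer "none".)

A → C, D lies within R1.
C → E lies within R2.
B → D lies within R1.
Every dependency is enforceable on the fragments, so the decomposition is dependency-preserving.

none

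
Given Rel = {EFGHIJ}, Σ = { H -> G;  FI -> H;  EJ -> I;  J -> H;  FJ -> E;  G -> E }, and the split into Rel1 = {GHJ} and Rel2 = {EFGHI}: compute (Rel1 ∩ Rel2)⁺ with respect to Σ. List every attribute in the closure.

EGH

Rel1 ∩ Rel2 = {GH}.
G → E applies, adding E
Closure: {EGH}.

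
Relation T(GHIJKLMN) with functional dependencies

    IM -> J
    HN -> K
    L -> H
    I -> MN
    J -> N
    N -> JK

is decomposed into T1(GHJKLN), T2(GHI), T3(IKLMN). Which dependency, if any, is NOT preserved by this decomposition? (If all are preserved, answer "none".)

IM → J: restricted closure across fragments reaches J.
HN → K lies within T1.
L → H lies within T1.
I → MN lies within T3.
J → N lies within T1.
N → JK lies within T1.
Every dependency is enforceable on the fragments, so the decomposition is dependency-preserving.

none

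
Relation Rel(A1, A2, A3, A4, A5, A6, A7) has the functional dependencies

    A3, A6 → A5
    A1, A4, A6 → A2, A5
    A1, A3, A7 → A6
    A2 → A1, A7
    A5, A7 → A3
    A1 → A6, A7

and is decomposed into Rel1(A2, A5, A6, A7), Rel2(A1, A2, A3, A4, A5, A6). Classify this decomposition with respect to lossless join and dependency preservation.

Lossless test: (A2, A5, A6)⁺ = {A1, A2, A3, A5, A6, A7}, which contains all of one fragment — lossless.
Dependency preservation: the restricted closure of {A5, A7} across the fragments never reaches {A3}, so A5, A7 → A3 cannot be enforced without a join — not preserved.

lossless but not dependency-preserving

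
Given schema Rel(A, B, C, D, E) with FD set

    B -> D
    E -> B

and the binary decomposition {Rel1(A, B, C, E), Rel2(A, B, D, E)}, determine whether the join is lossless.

Yes

Common attributes: Rel1 ∩ Rel2 = {A, B, E}.
Closure of {A, B, E}: B → D applies, adding D. So (A, B, E)⁺ = {A, B, D, E}.
This closure contains every attribute of Rel2, so Rel1 ∩ Rel2 → Rel2. The join is lossless.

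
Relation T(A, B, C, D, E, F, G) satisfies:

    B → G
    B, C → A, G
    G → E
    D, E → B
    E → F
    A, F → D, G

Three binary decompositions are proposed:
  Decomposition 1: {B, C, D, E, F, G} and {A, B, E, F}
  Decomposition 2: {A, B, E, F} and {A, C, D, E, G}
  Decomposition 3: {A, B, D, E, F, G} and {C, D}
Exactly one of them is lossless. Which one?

Decomposition 1: common = {B, E, F}, closure = {B, E, F, G} → lossy.
Decomposition 2: common = {A, E}, closure = {A, B, D, E, F, G} → lossless.
Decomposition 3: common = {D}, closure = {D} → lossy.

Decomposition 2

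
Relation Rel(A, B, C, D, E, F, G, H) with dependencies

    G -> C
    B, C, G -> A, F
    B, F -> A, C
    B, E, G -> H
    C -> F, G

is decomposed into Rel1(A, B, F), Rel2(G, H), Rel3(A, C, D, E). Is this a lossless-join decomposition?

Chase test. Columns are A, B, C, D, E, F, G, H; row i has aⱼ where attribute j ∈ Reli, else bᵢⱼ.
Initial tableau (one row per fragment):
  row 1: a1 a2 b13 b14 b15 a6 b17 b18
  row 2: b21 b22 b23 b24 b25 b26 a7 a8
  row 3: a1 b32 a3 a4 a5 b36 b37 b38
No row becomes fully distinguished — the join is lossy.

No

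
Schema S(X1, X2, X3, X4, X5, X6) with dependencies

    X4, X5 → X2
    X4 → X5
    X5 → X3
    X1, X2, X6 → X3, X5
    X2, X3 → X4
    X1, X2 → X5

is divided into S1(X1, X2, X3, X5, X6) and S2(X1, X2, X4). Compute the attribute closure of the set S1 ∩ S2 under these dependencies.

S1 ∩ S2 = {X1, X2}.
X1, X2 → X5 applies, adding X5
X5 → X3 applies, adding X3
X2, X3 → X4 applies, adding X4
Closure: {X1, X2, X3, X4, X5}.

X1, X2, X3, X4, X5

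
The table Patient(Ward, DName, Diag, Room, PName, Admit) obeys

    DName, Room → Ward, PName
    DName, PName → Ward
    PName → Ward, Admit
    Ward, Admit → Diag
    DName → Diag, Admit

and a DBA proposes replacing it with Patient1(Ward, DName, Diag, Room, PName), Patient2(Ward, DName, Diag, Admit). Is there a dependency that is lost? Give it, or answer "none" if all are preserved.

PName → Ward, Admit

Check PName → Ward, Admit: no single fragment contains all of {Ward, PName, Admit}, and the restricted closure of {PName} across the fragments never reaches {Ward, Admit}.
DName, Room → Ward, PName is preserved.
DName, PName → Ward is preserved.
Ward, Admit → Diag is preserved.
DName → Diag, Admit is preserved.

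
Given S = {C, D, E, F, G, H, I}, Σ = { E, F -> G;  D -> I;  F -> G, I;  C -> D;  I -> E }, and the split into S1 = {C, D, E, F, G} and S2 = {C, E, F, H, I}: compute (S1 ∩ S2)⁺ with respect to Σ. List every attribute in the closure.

S1 ∩ S2 = {C, E, F}.
E, F → G applies, adding G
F → G, I applies, adding I
C → D applies, adding D
Closure: {C, D, E, F, G, I}.

C, D, E, F, G, I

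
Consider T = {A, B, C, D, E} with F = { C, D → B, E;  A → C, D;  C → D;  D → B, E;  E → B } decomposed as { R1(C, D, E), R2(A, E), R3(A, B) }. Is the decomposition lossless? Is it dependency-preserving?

lossy and not dependency-preserving

Lossless test (chase): Rows 2 and 3 agree on A; apply A→C, D and equate their C, D entries. Rows 2 and 3 agree on D; apply D→B, E and equate their B, E entries. Rows 1 and 2 agree on E; apply E→B and equate their B entries. No row becomes fully distinguished — the join is lossy.
Dependency preservation: the restricted closure of {C, D} across the fragments never reaches {B, E}, so C, D → B, E cannot be enforced without a join — not preserved.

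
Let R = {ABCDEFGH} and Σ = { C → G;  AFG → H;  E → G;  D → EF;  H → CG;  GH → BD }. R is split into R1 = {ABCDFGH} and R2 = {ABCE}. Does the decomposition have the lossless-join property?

Common attributes: R1 ∩ R2 = {ABC}.
Closure of {ABC}: C → G applies, adding G. So (ABC)⁺ = {ABCG}.
The closure contains neither all of R1 = {ABCDFGH} nor all of R2 = {ABCE}, so the common attributes are not a superkey of either fragment. The join is lossy.

No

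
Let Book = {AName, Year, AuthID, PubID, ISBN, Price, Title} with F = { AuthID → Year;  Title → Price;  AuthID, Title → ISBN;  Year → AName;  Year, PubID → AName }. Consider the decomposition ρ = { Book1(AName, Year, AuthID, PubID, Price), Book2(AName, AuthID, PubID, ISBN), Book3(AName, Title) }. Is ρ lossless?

No

Chase test. Columns are AName, Year, AuthID, PubID, ISBN, Price, Title; row i has aⱼ where attribute j ∈ Booki, else bᵢⱼ.
Initial tableau (one row per fragment):
  row 1: a1 a2 a3 a4 b15 a6 b17
  row 2: a1 b22 a3 a4 a5 b26 b27
  row 3: a1 b32 b33 b34 b35 b36 a7
Rows 1 and 2 agree on AuthID; apply AuthID→Year and equate their Year entries.
No row becomes fully distinguished — the join is lossy.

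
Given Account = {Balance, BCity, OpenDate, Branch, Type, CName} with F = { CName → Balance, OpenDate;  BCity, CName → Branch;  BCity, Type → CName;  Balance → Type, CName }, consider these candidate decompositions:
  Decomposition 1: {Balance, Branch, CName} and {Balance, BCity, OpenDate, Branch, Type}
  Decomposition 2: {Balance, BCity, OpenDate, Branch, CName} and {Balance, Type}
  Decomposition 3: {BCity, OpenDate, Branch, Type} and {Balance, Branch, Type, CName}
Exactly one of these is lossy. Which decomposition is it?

Decomposition 1: common = {Balance, Branch}, closure = {Balance, OpenDate, Branch, Type, CName} → lossless.
Decomposition 2: common = {Balance}, closure = {Balance, OpenDate, Type, CName} → lossless.
Decomposition 3: common = {Branch, Type}, closure = {Branch, Type} → lossy.

Decomposition 3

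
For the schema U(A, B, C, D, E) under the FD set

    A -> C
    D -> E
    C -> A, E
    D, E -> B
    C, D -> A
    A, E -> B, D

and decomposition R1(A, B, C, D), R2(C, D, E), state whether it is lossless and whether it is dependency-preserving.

Lossless test: (C, D)⁺ = {A, B, C, D, E}, which contains all of one fragment — lossless.
Dependency preservation: C → A, E; D, E → B; A, E → B, D are not contained in any single fragment, but the restricted closure of each left-hand side across the fragments still reaches the right-hand side; the remaining FDs each lie inside some fragment. All dependencies are preserved.

lossless and dependency-preserving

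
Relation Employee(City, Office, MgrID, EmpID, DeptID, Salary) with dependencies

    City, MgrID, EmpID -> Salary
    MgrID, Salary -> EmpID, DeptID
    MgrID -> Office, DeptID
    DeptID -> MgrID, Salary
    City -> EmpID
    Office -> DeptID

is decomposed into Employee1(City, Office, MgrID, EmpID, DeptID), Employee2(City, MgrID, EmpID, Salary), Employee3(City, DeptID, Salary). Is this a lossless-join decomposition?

Chase test. Columns are City, Office, MgrID, EmpID, DeptID, Salary; row i has aⱼ where attribute j ∈ Employeei, else bᵢⱼ.
Initial tableau (one row per fragment):
  row 1: a1 a2 a3 a4 a5 b16
  row 2: a1 b22 a3 a4 b25 a6
  row 3: a1 b32 b33 b34 a5 a6
Rows 1 and 2 agree on City, MgrID, EmpID; apply City, MgrID, EmpID→Salary and equate their Salary entries.
Rows 1 and 2 agree on MgrID, Salary; apply MgrID, Salary→EmpID, DeptID and equate their EmpID, DeptID entries.
Rows 1 and 2 agree on MgrID; apply MgrID→Office, DeptID and equate their Office, DeptID entries.
Rows 1 and 3 agree on DeptID; apply DeptID→MgrID, Salary and equate their MgrID, Salary entries.
Rows 1 and 3 agree on City; apply City→EmpID and equate their EmpID entries.
Rows 1 and 3 agree on MgrID; apply MgrID→Office, DeptID and equate their Office, DeptID entries.
Row 1 is now all distinguished symbols — the join is lossless.

Yes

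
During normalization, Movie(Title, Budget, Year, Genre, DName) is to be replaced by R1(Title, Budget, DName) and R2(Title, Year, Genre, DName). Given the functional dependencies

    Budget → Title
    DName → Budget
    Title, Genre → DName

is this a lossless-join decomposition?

Common attributes: R1 ∩ R2 = {Title, DName}.
Closure of {Title, DName}: DName → Budget applies, adding Budget. So (Title, DName)⁺ = {Title, Budget, DName}.
This closure contains every attribute of R1, so R1 ∩ R2 → R1. The join is lossless.

Yes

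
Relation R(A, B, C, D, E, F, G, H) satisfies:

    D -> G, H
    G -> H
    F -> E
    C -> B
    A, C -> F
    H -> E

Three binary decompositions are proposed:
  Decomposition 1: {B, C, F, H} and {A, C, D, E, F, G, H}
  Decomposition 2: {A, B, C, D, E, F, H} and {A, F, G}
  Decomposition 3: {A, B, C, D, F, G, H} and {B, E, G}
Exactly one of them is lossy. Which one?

Decomposition 2

Decomposition 1: common = {C, F, H}, closure = {B, C, E, F, H} → lossless.
Decomposition 2: common = {A, F}, closure = {A, E, F} → lossy.
Decomposition 3: common = {B, G}, closure = {B, E, G, H} → lossless.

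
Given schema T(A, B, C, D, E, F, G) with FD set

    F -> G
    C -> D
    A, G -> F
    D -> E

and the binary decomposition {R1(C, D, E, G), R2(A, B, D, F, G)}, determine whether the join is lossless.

Common attributes: R1 ∩ R2 = {D, G}.
Closure of {D, G}: D → E applies, adding E. So (D, G)⁺ = {D, E, G}.
The closure contains neither all of R1 = {C, D, E, G} nor all of R2 = {A, B, D, F, G}, so the common attributes are not a superkey of either fragment. The join is lossy.

No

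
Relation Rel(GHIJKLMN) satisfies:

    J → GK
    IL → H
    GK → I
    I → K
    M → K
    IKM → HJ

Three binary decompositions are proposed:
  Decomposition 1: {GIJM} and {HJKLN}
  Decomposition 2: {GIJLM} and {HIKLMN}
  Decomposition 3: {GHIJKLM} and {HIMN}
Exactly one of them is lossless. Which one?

Decomposition 2

Decomposition 1: common = {J}, closure = {GIJK} → lossy.
Decomposition 2: common = {ILM}, closure = {GHIJKLM} → lossless.
Decomposition 3: common = {HIM}, closure = {GHIJKM} → lossy.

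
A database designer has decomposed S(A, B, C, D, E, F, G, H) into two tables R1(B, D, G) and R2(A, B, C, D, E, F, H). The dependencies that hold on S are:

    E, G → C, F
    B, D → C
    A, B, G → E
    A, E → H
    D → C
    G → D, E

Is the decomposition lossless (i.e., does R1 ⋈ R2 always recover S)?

No

Common attributes: R1 ∩ R2 = {B, D}.
Closure of {B, D}: B, D → C applies, adding C. So (B, D)⁺ = {B, C, D}.
The closure contains neither all of R1 = {B, D, G} nor all of R2 = {A, B, C, D, E, F, H}, so the common attributes are not a superkey of either fragment. The join is lossy.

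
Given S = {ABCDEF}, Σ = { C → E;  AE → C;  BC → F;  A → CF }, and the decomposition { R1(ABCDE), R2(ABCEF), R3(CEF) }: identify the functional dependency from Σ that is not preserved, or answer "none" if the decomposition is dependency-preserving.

none

C → E lies within R1.
AE → C lies within R1.
BC → F lies within R2.
A → CF lies within R2.
Every dependency is enforceable on the fragments, so the decomposition is dependency-preserving.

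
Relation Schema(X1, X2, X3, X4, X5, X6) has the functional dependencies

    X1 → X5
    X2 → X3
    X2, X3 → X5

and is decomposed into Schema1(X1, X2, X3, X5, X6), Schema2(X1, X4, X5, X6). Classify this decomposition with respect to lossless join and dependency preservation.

Lossless test: (X1, X5, X6)⁺ = {X1, X5, X6}, which is a superkey of neither fragment — lossy.
Dependency preservation: every FD's attributes lie within a single fragment, so each can be enforced locally — preserved.

lossy but dependency-preserving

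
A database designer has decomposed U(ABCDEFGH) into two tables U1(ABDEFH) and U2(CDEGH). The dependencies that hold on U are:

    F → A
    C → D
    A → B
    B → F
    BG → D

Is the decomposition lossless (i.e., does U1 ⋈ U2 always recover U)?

Common attributes: U1 ∩ U2 = {DEH}.
No dependency enlarges {DEH}, so (DEH)⁺ = {DEH}.
The closure contains neither all of U1 = {ABDEFH} nor all of U2 = {CDEGH}, so the common attributes are not a superkey of either fragment. The join is lossy.

No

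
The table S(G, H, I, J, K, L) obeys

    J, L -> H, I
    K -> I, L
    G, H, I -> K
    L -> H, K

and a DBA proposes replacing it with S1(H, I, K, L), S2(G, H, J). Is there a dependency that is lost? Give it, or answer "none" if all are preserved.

G, H, I -> K

Check G, H, I → K: no single fragment contains all of {G, H, I, K}, and the restricted closure of {G, H, I} across the fragments never reaches {K}.
J, L → H, I is preserved.
K → I, L is preserved.
L → H, K is preserved.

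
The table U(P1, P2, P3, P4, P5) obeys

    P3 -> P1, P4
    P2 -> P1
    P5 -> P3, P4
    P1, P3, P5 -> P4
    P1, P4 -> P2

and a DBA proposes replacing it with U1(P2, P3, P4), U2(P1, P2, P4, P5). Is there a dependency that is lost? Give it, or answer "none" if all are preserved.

Check P5 → P3, P4: no single fragment contains all of {P3, P4, P5}, and the restricted closure of {P5} across the fragments never reaches {P3, P4}.
P3 → P1, P4 is preserved.
P2 → P1 is preserved.
P1, P3, P5 → P4 is preserved.
P1, P4 → P2 is preserved.

P5 -> P3, P4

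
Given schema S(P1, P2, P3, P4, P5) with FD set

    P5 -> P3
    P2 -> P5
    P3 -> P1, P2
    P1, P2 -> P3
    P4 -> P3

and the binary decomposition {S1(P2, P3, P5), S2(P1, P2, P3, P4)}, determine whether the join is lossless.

Common attributes: S1 ∩ S2 = {P2, P3}.
Closure of {P2, P3}: P2 → P5 applies, adding P5; P3 → P1, P2 applies, adding P1. So (P2, P3)⁺ = {P1, P2, P3, P5}.
This closure contains every attribute of S1, so S1 ∩ S2 → S1. The join is lossless.

Yes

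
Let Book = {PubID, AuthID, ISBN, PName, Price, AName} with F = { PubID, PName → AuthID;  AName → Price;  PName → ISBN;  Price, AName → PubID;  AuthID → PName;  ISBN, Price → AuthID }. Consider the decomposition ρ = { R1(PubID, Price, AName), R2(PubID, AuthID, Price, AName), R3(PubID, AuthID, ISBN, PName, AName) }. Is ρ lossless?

Chase test. Columns are PubID, AuthID, ISBN, PName, Price, AName; row i has aⱼ where attribute j ∈ Ri, else bᵢⱼ.
Initial tableau (one row per fragment):
  row 1: a1 b12 b13 b14 a5 a6
  row 2: a1 a2 b23 b24 a5 a6
  row 3: a1 a2 a3 a4 b35 a6
Rows 1 and 3 agree on AName; apply AName→Price and equate their Price entries.
Rows 2 and 3 agree on AuthID; apply AuthID→PName and equate their PName entries.
Rows 2 and 3 agree on PName; apply PName→ISBN and equate their ISBN entries.
Row 2 is now all distinguished symbols — the join is lossless.

Yes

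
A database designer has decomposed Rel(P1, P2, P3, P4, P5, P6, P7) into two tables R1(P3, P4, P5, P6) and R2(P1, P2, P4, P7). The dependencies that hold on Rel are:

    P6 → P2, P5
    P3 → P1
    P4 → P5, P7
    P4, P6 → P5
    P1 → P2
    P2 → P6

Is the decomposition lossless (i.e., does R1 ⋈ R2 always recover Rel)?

No

Common attributes: R1 ∩ R2 = {P4}.
Closure of {P4}: P4 → P5, P7 applies, adding P5, P7. So (P4)⁺ = {P4, P5, P7}.
The closure contains neither all of R1 = {P3, P4, P5, P6} nor all of R2 = {P1, P2, P4, P7}, so the common attributes are not a superkey of either fragment. The join is lossy.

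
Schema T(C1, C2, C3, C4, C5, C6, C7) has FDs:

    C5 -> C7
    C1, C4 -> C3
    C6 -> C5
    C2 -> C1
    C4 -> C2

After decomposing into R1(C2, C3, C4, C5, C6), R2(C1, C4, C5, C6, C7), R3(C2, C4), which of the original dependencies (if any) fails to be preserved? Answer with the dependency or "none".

C2 -> C1

Check C2 → C1: no single fragment contains all of {C1, C2}, and the restricted closure of {C2} across the fragments never reaches {C1}.
C5 → C7 is preserved.
C1, C4 → C3 is preserved.
C6 → C5 is preserved.
C4 → C2 is preserved.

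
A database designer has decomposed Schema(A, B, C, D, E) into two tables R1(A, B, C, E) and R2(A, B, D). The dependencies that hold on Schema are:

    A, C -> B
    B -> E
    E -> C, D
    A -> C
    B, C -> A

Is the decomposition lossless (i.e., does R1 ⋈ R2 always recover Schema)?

Yes

Common attributes: R1 ∩ R2 = {A, B}.
Closure of {A, B}: B → E applies, adding E; E → C, D applies, adding C, D. So (A, B)⁺ = {A, B, C, D, E}.
This closure contains every attribute of R1, so R1 ∩ R2 → R1. The join is lossless.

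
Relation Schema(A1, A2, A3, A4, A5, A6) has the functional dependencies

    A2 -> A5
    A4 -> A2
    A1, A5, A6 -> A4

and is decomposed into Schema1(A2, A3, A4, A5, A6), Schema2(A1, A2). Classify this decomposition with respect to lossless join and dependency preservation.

lossy and not dependency-preserving

Lossless test: (A2)⁺ = {A2, A5}, which is a superkey of neither fragment — lossy.
Dependency preservation: the restricted closure of {A1, A5, A6} across the fragments never reaches {A4}, so A1, A5, A6 → A4 cannot be enforced without a join — not preserved.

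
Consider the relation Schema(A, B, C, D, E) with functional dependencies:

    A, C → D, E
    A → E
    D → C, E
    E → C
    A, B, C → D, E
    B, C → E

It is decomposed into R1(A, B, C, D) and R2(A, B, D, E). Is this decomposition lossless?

Common attributes: R1 ∩ R2 = {A, B, D}.
Closure of {A, B, D}: A → E applies, adding E; D → C, E applies, adding C. So (A, B, D)⁺ = {A, B, C, D, E}.
This closure contains every attribute of R1, so R1 ∩ R2 → R1. The join is lossless.

Yes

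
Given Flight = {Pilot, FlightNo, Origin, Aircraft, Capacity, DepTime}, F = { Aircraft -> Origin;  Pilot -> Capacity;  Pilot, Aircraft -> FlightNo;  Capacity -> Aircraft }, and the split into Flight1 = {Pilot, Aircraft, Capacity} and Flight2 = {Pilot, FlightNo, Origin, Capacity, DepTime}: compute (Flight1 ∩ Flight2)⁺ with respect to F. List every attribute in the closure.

Pilot, FlightNo, Origin, Aircraft, Capacity

Flight1 ∩ Flight2 = {Pilot, Capacity}.
Capacity → Aircraft applies, adding Aircraft
Aircraft → Origin applies, adding Origin
Pilot, Aircraft → FlightNo applies, adding FlightNo
Closure: {Pilot, FlightNo, Origin, Aircraft, Capacity}.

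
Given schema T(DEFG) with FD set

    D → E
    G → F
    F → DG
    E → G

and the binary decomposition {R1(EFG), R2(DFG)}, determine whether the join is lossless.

Yes

Common attributes: R1 ∩ R2 = {FG}.
Closure of {FG}: F → DG applies, adding D; D → E applies, adding E. So (FG)⁺ = {DEFG}.
This closure contains every attribute of R1, so R1 ∩ R2 → R1. The join is lossless.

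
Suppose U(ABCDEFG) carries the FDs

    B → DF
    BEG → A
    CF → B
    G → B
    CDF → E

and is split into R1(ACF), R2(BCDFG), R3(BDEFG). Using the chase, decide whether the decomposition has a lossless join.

Chase test. Columns are ABCDEFG; row i has aⱼ where attribute j ∈ Ri, else bᵢⱼ.
Initial tableau (one row per fragment):
  row 1: a1 b12 a3 b14 b15 a6 b17
  row 2: b21 a2 a3 a4 b25 a6 a7
  row 3: b31 a2 b33 a4 a5 a6 a7
Rows 1 and 2 agree on CF; apply CF→B and equate their B entries.
Rows 1 and 2 agree on B; apply B→DF and equate their DF entries.
Rows 1 and 2 agree on CDF; apply CDF→E and equate their E entries.
No row becomes fully distinguished — the join is lossy.

No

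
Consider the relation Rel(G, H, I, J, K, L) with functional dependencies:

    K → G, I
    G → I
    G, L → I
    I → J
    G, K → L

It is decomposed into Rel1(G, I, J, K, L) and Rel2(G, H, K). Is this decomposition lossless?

Common attributes: Rel1 ∩ Rel2 = {G, K}.
Closure of {G, K}: K → G, I applies, adding I; I → J applies, adding J; G, K → L applies, adding L. So (G, K)⁺ = {G, I, J, K, L}.
This closure contains every attribute of Rel1, so Rel1 ∩ Rel2 → Rel1. The join is lossless.

Yes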